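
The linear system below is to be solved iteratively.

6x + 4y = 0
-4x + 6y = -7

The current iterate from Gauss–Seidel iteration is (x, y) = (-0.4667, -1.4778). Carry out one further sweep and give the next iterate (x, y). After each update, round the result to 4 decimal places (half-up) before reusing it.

(0.9852, -0.5099)

One sweep:
  x = (0 - (4)·-1.4778) / (6) = 0.9852
  y = (-7 - (-4)·0.9852) / (6) = -0.5099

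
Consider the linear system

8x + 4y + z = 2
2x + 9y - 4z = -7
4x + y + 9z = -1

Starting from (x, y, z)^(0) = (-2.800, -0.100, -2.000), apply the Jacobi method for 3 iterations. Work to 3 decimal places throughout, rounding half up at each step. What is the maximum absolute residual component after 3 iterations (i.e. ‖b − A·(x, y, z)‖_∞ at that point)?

2.635

Iteration 1:
  x = (2 - (4)·-0.100 - (1)·-2.000) / (8) = 0.550
  y = (-7 - (2)·-2.800 - (-4)·-2.000) / (9) = -1.044
  z = (-1 - (4)·-2.800 - (1)·-0.100) / (9) = 1.144
Iteration 2:
  x = (2 - (4)·-1.044 - (1)·1.144) / (8) = 0.629
  y = (-7 - (2)·0.550 - (-4)·1.144) / (9) = -0.392
  z = (-1 - (4)·0.550 - (1)·-1.044) / (9) = -0.240
Iteration 3:
  x = (2 - (4)·-0.392 - (1)·-0.240) / (8) = 0.476
  y = (-7 - (2)·0.629 - (-4)·-0.240) / (9) = -1.024
  z = (-1 - (4)·0.629 - (1)·-0.392) / (9) = -0.347
Residual b − A·x = (2.635, -0.124, 1.243); ∞-norm = 2.635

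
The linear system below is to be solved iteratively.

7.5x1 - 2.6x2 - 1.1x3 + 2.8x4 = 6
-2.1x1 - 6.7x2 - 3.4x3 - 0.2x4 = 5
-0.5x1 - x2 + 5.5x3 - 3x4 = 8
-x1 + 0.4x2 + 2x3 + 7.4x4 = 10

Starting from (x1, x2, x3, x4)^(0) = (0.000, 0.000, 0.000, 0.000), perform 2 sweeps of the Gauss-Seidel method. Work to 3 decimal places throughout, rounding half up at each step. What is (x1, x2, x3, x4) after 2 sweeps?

(0.222, -1.533, 1.823, 0.972)

Iteration 1:
  x1 = (6 - (-2.6)·0.000 - (-1.1)·0.000 - (2.8)·0.000) / (7.5) = 0.800
  x2 = (5 - (-2.1)·0.800 - (-3.4)·0.000 - (-0.2)·0.000) / (-6.7) = -0.997
  x3 = (8 - (-0.5)·0.800 - (-1)·-0.997 - (-3)·0.000) / (5.5) = 1.346
  x4 = (10 - (-1)·0.800 - (0.4)·-0.997 - (2)·1.346) / (7.4) = 1.150
Iteration 2:
  x1 = (6 - (-2.6)·-0.997 - (-1.1)·1.346 - (2.8)·1.150) / (7.5) = 0.222
  x2 = (5 - (-2.1)·0.222 - (-3.4)·1.346 - (-0.2)·1.150) / (-6.7) = -1.533
  x3 = (8 - (-0.5)·0.222 - (-1)·-1.533 - (-3)·1.150) / (5.5) = 1.823
  x4 = (10 - (-1)·0.222 - (0.4)·-1.533 - (2)·1.823) / (7.4) = 0.972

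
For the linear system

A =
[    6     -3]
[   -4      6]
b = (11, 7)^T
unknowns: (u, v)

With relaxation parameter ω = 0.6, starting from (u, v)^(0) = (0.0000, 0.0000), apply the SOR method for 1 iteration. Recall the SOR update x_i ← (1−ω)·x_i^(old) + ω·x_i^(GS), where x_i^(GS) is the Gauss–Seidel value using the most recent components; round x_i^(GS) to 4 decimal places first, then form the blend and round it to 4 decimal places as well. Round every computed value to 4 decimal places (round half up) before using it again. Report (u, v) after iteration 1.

(1.1000, 1.1400)

Iteration 1:
  u: GS value = (11 - (-3)·0.0000) / (6) = 1.8333;  u ← (1−ω)·0.0000 + ω·1.8333 = 1.1000
  v: GS value = (7 - (-4)·1.1000) / (6) = 1.9000;  v ← (1−ω)·0.0000 + ω·1.9000 = 1.1400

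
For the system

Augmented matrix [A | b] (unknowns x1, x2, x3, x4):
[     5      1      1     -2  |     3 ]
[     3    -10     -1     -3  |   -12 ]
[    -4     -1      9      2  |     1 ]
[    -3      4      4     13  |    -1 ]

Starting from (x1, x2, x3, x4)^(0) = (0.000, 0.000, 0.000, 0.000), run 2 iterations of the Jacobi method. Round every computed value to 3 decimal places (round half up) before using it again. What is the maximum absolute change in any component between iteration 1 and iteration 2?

Iteration 1:
  x1 = (3 - (1)·0.000 - (1)·0.000 - (-2)·0.000) / (5) = 0.600
  x2 = (-12 - (3)·0.000 - (-1)·0.000 - (-3)·0.000) / (-10) = 1.200
  x3 = (1 - (-4)·0.000 - (-1)·0.000 - (2)·0.000) / (9) = 0.111
  x4 = (-1 - (-3)·0.000 - (4)·0.000 - (4)·0.000) / (13) = -0.077
Iteration 2:
  x1 = (3 - (1)·1.200 - (1)·0.111 - (-2)·-0.077) / (5) = 0.307
  x2 = (-12 - (3)·0.600 - (-1)·0.111 - (-3)·-0.077) / (-10) = 1.392
  x3 = (1 - (-4)·0.600 - (-1)·1.200 - (2)·-0.077) / (9) = 0.528
  x4 = (-1 - (-3)·0.600 - (4)·1.200 - (4)·0.111) / (13) = -0.342
Change: (-0.293, 0.192, 0.417, -0.265) → max |·| = 0.417

0.417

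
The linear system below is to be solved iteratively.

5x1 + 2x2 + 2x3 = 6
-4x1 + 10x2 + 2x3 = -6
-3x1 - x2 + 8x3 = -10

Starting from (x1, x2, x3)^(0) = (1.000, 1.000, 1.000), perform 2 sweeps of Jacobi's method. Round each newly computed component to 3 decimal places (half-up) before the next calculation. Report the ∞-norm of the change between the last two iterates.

1.260

Iteration 1:
  x1 = (6 - (2)·1.000 - (2)·1.000) / (5) = 0.400
  x2 = (-6 - (-4)·1.000 - (2)·1.000) / (10) = -0.400
  x3 = (-10 - (-3)·1.000 - (-1)·1.000) / (8) = -0.750
Iteration 2:
  x1 = (6 - (2)·-0.400 - (2)·-0.750) / (5) = 1.660
  x2 = (-6 - (-4)·0.400 - (2)·-0.750) / (10) = -0.290
  x3 = (-10 - (-3)·0.400 - (-1)·-0.400) / (8) = -1.150
Change: (1.260, 0.110, -0.400) → max |·| = 1.260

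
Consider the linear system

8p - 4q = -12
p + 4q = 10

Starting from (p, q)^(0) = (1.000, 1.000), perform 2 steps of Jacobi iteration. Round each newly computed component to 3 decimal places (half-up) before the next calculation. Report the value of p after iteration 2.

-0.375

Iteration 1:
  p = (-12 - (-4)·1.000) / (8) = -1.000
  q = (10 - (1)·1.000) / (4) = 2.250
Iteration 2:
  p = (-12 - (-4)·2.250) / (8) = -0.375
  q = (10 - (1)·-1.000) / (4) = 2.750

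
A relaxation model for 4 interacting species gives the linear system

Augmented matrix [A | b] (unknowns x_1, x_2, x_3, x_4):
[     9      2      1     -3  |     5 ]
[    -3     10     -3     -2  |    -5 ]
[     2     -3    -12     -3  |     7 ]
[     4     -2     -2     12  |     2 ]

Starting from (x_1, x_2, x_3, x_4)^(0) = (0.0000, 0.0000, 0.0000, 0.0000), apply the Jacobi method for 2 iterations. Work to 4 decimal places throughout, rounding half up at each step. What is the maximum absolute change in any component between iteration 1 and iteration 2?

0.3658

Iteration 1:
  x_1 = (5 - (2)·0.0000 - (1)·0.0000 - (-3)·0.0000) / (9) = 0.5556
  x_2 = (-5 - (-3)·0.0000 - (-3)·0.0000 - (-2)·0.0000) / (10) = -0.5000
  x_3 = (7 - (2)·0.0000 - (-3)·0.0000 - (-3)·0.0000) / (-12) = -0.5833
  x_4 = (2 - (4)·0.0000 - (-2)·0.0000 - (-2)·0.0000) / (12) = 0.1667
Iteration 2:
  x_1 = (5 - (2)·-0.5000 - (1)·-0.5833 - (-3)·0.1667) / (9) = 0.7870
  x_2 = (-5 - (-3)·0.5556 - (-3)·-0.5833 - (-2)·0.1667) / (10) = -0.4750
  x_3 = (7 - (2)·0.5556 - (-3)·-0.5000 - (-3)·0.1667) / (-12) = -0.4074
  x_4 = (2 - (4)·0.5556 - (-2)·-0.5000 - (-2)·-0.5833) / (12) = -0.1991
Change: (0.2314, 0.0250, 0.1759, -0.3658) → max |·| = 0.3658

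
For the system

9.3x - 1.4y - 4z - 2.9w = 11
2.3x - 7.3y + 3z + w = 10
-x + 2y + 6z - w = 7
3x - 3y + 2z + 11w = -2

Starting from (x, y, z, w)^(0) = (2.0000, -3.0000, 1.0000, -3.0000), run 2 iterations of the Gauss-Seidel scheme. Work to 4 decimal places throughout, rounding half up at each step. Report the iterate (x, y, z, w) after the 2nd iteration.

(1.2256, -0.6266, 1.4457, -0.9498)

Iteration 1:
  x = (11 - (-1.4)·-3.0000 - (-4)·1.0000 - (-2.9)·-3.0000) / (9.3) = 0.2258
  y = (10 - (2.3)·0.2258 - (3)·1.0000 - (1)·-3.0000) / (-7.3) = -1.2987
  z = (7 - (-1)·0.2258 - (2)·-1.2987 - (-1)·-3.0000) / (6) = 1.1372
  w = (-2 - (3)·0.2258 - (-3)·-1.2987 - (2)·1.1372) / (11) = -0.8044
Iteration 2:
  x = (11 - (-1.4)·-1.2987 - (-4)·1.1372 - (-2.9)·-0.8044) / (9.3) = 1.2256
  y = (10 - (2.3)·1.2256 - (3)·1.1372 - (1)·-0.8044) / (-7.3) = -0.6266
  z = (7 - (-1)·1.2256 - (2)·-0.6266 - (-1)·-0.8044) / (6) = 1.4457
  w = (-2 - (3)·1.2256 - (-3)·-0.6266 - (2)·1.4457) / (11) = -0.9498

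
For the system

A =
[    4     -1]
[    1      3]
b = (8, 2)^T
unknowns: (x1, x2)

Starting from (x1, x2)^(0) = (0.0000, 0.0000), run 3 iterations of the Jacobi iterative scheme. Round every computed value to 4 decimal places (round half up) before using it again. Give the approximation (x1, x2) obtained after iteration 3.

Iteration 1:
  x1 = (8 - (-1)·0.0000) / (4) = 2.0000
  x2 = (2 - (1)·0.0000) / (3) = 0.6667
Iteration 2:
  x1 = (8 - (-1)·0.6667) / (4) = 2.1667
  x2 = (2 - (1)·2.0000) / (3) = 0.0000
Iteration 3:
  x1 = (8 - (-1)·0.0000) / (4) = 2.0000
  x2 = (2 - (1)·2.1667) / (3) = -0.0556

(2.0000, -0.0556)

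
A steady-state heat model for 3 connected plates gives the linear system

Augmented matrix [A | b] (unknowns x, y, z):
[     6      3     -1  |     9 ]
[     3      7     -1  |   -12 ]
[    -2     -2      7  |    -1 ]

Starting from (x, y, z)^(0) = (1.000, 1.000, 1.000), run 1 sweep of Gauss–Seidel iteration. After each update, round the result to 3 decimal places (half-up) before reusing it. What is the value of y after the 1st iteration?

Iteration 1:
  x = (9 - (3)·1.000 - (-1)·1.000) / (6) = 1.167
  y = (-12 - (3)·1.167 - (-1)·1.000) / (7) = -2.072
  z = (-1 - (-2)·1.167 - (-2)·-2.072) / (7) = -0.401

-2.072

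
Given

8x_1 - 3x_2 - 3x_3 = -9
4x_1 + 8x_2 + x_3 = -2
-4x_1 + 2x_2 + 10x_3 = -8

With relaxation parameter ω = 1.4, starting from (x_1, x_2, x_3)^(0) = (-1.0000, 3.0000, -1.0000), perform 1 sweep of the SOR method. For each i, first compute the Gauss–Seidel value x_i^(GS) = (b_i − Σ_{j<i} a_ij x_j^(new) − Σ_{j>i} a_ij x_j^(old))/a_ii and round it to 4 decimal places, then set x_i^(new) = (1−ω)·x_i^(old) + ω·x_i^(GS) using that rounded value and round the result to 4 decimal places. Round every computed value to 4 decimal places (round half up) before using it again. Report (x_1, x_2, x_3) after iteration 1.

(-0.1250, -1.2875, -0.4295)

Iteration 1:
  x_1: GS value = (-9 - (-3)·3.0000 - (-3)·-1.0000) / (8) = -0.3750;  x_1 ← (1−ω)·-1.0000 + ω·-0.3750 = -0.1250
  x_2: GS value = (-2 - (4)·-0.1250 - (1)·-1.0000) / (8) = -0.0625;  x_2 ← (1−ω)·3.0000 + ω·-0.0625 = -1.2875
  x_3: GS value = (-8 - (-4)·-0.1250 - (2)·-1.2875) / (10) = -0.5925;  x_3 ← (1−ω)·-1.0000 + ω·-0.5925 = -0.4295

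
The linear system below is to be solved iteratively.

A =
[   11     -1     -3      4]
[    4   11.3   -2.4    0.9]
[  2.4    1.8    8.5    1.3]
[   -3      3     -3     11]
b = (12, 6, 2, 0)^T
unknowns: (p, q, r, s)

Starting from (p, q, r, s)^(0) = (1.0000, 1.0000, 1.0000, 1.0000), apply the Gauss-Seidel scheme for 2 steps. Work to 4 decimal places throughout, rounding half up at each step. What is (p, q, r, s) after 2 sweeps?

(0.9861, 0.1100, -0.0885, 0.2148)

Iteration 1:
  p = (12 - (-1)·1.0000 - (-3)·1.0000 - (4)·1.0000) / (11) = 1.0909
  q = (6 - (4)·1.0909 - (-2.4)·1.0000 - (0.9)·1.0000) / (11.3) = 0.2776
  r = (2 - (2.4)·1.0909 - (1.8)·0.2776 - (1.3)·1.0000) / (8.5) = -0.2845
  s = (0 - (-3)·1.0909 - (3)·0.2776 - (-3)·-0.2845) / (11) = 0.1442
Iteration 2:
  p = (12 - (-1)·0.2776 - (-3)·-0.2845 - (4)·0.1442) / (11) = 0.9861
  q = (6 - (4)·0.9861 - (-2.4)·-0.2845 - (0.9)·0.1442) / (11.3) = 0.1100
  r = (2 - (2.4)·0.9861 - (1.8)·0.1100 - (1.3)·0.1442) / (8.5) = -0.0885
  s = (0 - (-3)·0.9861 - (3)·0.1100 - (-3)·-0.0885) / (11) = 0.2148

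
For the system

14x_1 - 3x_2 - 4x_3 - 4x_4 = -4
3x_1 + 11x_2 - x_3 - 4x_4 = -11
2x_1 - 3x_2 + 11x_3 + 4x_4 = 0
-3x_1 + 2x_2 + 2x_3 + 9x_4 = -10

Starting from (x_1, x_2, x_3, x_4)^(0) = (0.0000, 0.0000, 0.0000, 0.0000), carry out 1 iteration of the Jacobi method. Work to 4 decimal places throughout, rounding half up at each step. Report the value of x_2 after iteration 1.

Iteration 1:
  x_1 = (-4 - (-3)·0.0000 - (-4)·0.0000 - (-4)·0.0000) / (14) = -0.2857
  x_2 = (-11 - (3)·0.0000 - (-1)·0.0000 - (-4)·0.0000) / (11) = -1.0000
  x_3 = (0 - (2)·0.0000 - (-3)·0.0000 - (4)·0.0000) / (11) = 0.0000
  x_4 = (-10 - (-3)·0.0000 - (2)·0.0000 - (2)·0.0000) / (9) = -1.1111

-1.0000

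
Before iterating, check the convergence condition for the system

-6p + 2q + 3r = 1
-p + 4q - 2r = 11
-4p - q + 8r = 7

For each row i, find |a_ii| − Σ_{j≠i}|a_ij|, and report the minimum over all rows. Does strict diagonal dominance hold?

row 1: |-6| − (2+3) = 1
row 2: |4| − (1+2) = 1
row 3: |8| − (4+1) = 3
minimum over rows = 1 → strictly diagonally dominant (convergence guaranteed)

1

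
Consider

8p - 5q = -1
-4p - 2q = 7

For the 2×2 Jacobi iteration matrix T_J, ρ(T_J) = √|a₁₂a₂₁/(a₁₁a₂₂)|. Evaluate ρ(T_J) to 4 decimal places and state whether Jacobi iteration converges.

a₁₂a₂₁/(a₁₁a₂₂) = (-5)·(-4) / ((8)·(-2)) = -1.250000
ρ = √|-1.250000| = √1.250000 = 1.1180
ρ > 1, so Jacobi diverges

1.1180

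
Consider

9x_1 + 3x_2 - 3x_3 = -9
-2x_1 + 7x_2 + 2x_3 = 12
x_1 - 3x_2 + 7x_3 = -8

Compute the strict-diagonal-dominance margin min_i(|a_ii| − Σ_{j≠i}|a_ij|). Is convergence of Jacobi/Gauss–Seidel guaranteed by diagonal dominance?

row 1: |9| − (3+3) = 3
row 2: |7| − (2+2) = 3
row 3: |7| − (1+3) = 3
minimum over rows = 3 → strictly diagonally dominant (convergence guaranteed)

3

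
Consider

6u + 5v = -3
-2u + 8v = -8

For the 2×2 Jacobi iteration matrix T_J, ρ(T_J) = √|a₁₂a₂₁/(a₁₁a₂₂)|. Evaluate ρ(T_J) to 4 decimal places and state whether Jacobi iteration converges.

0.4564

a₁₂a₂₁/(a₁₁a₂₂) = (5)·(-2) / ((6)·(8)) = -0.208333
ρ = √|-0.208333| = √0.208333 = 0.4564
ρ < 1, so Jacobi converges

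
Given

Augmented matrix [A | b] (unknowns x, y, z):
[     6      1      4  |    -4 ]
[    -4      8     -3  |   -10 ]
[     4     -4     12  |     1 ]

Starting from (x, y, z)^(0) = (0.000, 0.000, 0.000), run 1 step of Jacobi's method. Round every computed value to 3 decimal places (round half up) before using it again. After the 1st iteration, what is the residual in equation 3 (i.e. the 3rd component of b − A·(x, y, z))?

Iteration 1:
  x = (-4 - (1)·0.000 - (4)·0.000) / (6) = -0.667
  y = (-10 - (-4)·0.000 - (-3)·0.000) / (8) = -1.250
  z = (1 - (4)·0.000 - (-4)·0.000) / (12) = 0.083
Residual b − A·x = (0.920, -2.419, -2.328)

-2.328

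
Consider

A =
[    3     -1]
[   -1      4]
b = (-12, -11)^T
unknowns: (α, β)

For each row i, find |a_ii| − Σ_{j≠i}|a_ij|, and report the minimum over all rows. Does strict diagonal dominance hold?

2

row 1: |3| − (1) = 2
row 2: |4| − (1) = 3
minimum over rows = 2 → strictly diagonally dominant (convergence guaranteed)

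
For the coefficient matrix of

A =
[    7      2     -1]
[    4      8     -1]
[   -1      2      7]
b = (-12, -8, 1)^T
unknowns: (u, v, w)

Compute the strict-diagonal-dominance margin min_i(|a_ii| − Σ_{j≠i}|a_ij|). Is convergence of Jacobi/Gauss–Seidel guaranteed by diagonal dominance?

row 1: |7| − (2+1) = 4
row 2: |8| − (4+1) = 3
row 3: |7| − (1+2) = 4
minimum over rows = 3 → strictly diagonally dominant (convergence guaranteed)

3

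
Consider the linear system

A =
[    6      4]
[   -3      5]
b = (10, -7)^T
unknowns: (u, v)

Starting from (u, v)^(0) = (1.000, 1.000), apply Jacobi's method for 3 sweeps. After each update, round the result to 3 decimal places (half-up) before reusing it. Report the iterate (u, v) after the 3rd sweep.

Iteration 1:
  u = (10 - (4)·1.000) / (6) = 1.000
  v = (-7 - (-3)·1.000) / (5) = -0.800
Iteration 2:
  u = (10 - (4)·-0.800) / (6) = 2.200
  v = (-7 - (-3)·1.000) / (5) = -0.800
Iteration 3:
  u = (10 - (4)·-0.800) / (6) = 2.200
  v = (-7 - (-3)·2.200) / (5) = -0.080

(2.200, -0.080)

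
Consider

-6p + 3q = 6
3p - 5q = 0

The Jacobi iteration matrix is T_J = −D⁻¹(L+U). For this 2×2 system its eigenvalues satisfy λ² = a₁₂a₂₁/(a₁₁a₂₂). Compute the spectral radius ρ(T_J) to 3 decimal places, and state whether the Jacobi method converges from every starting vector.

0.548

a₁₂a₂₁/(a₁₁a₂₂) = (3)·(3) / ((-6)·(-5)) = 0.300000
ρ = √|0.300000| = √0.300000 = 0.548
ρ < 1, so Jacobi converges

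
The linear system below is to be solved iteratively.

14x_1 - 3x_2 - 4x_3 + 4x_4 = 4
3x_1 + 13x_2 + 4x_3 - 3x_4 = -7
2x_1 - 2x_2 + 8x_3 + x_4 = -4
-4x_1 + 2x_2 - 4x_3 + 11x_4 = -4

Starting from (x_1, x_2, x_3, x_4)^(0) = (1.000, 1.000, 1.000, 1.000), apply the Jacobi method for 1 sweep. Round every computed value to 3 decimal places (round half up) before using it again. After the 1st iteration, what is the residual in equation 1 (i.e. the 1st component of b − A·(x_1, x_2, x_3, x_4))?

Iteration 1:
  x_1 = (4 - (-3)·1.000 - (-4)·1.000 - (4)·1.000) / (14) = 0.500
  x_2 = (-7 - (3)·1.000 - (4)·1.000 - (-3)·1.000) / (13) = -0.846
  x_3 = (-4 - (2)·1.000 - (-2)·1.000 - (1)·1.000) / (8) = -0.625
  x_4 = (-4 - (-4)·1.000 - (2)·1.000 - (-4)·1.000) / (11) = 0.182
Residual b − A·x = (-8.766, 5.544, -1.874, -4.810)

-8.766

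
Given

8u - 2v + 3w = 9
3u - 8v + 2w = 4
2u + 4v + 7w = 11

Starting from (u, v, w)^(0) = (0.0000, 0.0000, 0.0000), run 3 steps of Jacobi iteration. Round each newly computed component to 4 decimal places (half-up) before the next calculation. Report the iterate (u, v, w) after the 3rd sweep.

Iteration 1:
  u = (9 - (-2)·0.0000 - (3)·0.0000) / (8) = 1.1250
  v = (4 - (3)·0.0000 - (2)·0.0000) / (-8) = -0.5000
  w = (11 - (2)·0.0000 - (4)·0.0000) / (7) = 1.5714
Iteration 2:
  u = (9 - (-2)·-0.5000 - (3)·1.5714) / (8) = 0.4107
  v = (4 - (3)·1.1250 - (2)·1.5714) / (-8) = 0.3147
  w = (11 - (2)·1.1250 - (4)·-0.5000) / (7) = 1.5357
Iteration 3:
  u = (9 - (-2)·0.3147 - (3)·1.5357) / (8) = 0.6278
  v = (4 - (3)·0.4107 - (2)·1.5357) / (-8) = 0.0379
  w = (11 - (2)·0.4107 - (4)·0.3147) / (7) = 1.2743

(0.6278, 0.0379, 1.2743)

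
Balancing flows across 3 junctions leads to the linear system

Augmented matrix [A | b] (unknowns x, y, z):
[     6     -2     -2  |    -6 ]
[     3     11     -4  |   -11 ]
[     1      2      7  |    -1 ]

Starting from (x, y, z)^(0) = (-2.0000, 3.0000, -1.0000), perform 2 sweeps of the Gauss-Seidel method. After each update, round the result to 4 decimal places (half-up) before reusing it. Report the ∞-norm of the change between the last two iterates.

Iteration 1:
  x = (-6 - (-2)·3.0000 - (-2)·-1.0000) / (6) = -0.3333
  y = (-11 - (3)·-0.3333 - (-4)·-1.0000) / (11) = -1.2727
  z = (-1 - (1)·-0.3333 - (2)·-1.2727) / (7) = 0.2684
Iteration 2:
  x = (-6 - (-2)·-1.2727 - (-2)·0.2684) / (6) = -1.3348
  y = (-11 - (3)·-1.3348 - (-4)·0.2684) / (11) = -0.5384
  z = (-1 - (1)·-1.3348 - (2)·-0.5384) / (7) = 0.2017
Change: (-1.0015, 0.7343, -0.0667) → max |·| = 1.0015

1.0015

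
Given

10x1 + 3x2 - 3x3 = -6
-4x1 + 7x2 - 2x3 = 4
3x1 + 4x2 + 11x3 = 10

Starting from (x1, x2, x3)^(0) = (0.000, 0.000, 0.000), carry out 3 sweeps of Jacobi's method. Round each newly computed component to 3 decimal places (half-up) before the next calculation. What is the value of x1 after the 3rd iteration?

Iteration 1:
  x1 = (-6 - (3)·0.000 - (-3)·0.000) / (10) = -0.600
  x2 = (4 - (-4)·0.000 - (-2)·0.000) / (7) = 0.571
  x3 = (10 - (3)·0.000 - (4)·0.000) / (11) = 0.909
Iteration 2:
  x1 = (-6 - (3)·0.571 - (-3)·0.909) / (10) = -0.499
  x2 = (4 - (-4)·-0.600 - (-2)·0.909) / (7) = 0.488
  x3 = (10 - (3)·-0.600 - (4)·0.571) / (11) = 0.865
Iteration 3:
  x1 = (-6 - (3)·0.488 - (-3)·0.865) / (10) = -0.487
  x2 = (4 - (-4)·-0.499 - (-2)·0.865) / (7) = 0.533
  x3 = (10 - (3)·-0.499 - (4)·0.488) / (11) = 0.868

-0.487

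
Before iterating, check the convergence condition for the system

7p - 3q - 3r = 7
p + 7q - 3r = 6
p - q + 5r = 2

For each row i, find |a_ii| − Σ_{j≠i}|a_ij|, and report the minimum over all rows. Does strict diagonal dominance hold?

1

row 1: |7| − (3+3) = 1
row 2: |7| − (1+3) = 3
row 3: |5| − (1+1) = 3
minimum over rows = 1 → strictly diagonally dominant (convergence guaranteed)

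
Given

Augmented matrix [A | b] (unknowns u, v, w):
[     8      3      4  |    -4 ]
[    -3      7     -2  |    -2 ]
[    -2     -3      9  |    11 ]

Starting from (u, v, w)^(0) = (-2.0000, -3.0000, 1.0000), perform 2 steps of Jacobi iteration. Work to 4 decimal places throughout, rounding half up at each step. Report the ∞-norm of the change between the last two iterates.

1.1865

Iteration 1:
  u = (-4 - (3)·-3.0000 - (4)·1.0000) / (8) = 0.1250
  v = (-2 - (-3)·-2.0000 - (-2)·1.0000) / (7) = -0.8571
  w = (11 - (-2)·-2.0000 - (-3)·-3.0000) / (9) = -0.2222
Iteration 2:
  u = (-4 - (3)·-0.8571 - (4)·-0.2222) / (8) = -0.0675
  v = (-2 - (-3)·0.1250 - (-2)·-0.2222) / (7) = -0.2956
  w = (11 - (-2)·0.1250 - (-3)·-0.8571) / (9) = 0.9643
Change: (-0.1925, 0.5615, 1.1865) → max |·| = 1.1865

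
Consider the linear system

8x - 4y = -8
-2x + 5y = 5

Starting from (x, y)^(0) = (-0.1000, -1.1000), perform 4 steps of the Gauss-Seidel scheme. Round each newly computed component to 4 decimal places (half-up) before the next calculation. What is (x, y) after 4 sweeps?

Iteration 1:
  x = (-8 - (-4)·-1.1000) / (8) = -1.5500
  y = (5 - (-2)·-1.5500) / (5) = 0.3800
Iteration 2:
  x = (-8 - (-4)·0.3800) / (8) = -0.8100
  y = (5 - (-2)·-0.8100) / (5) = 0.6760
Iteration 3:
  x = (-8 - (-4)·0.6760) / (8) = -0.6620
  y = (5 - (-2)·-0.6620) / (5) = 0.7352
Iteration 4:
  x = (-8 - (-4)·0.7352) / (8) = -0.6324
  y = (5 - (-2)·-0.6324) / (5) = 0.7470

(-0.6324, 0.7470)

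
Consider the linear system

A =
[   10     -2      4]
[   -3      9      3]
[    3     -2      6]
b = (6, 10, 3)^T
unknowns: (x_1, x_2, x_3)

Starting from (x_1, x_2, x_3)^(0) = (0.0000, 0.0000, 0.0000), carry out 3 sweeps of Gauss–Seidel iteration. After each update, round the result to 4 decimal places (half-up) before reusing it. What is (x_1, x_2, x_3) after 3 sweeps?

(0.5949, 1.1216, 0.5764)

Iteration 1:
  x_1 = (6 - (-2)·0.0000 - (4)·0.0000) / (10) = 0.6000
  x_2 = (10 - (-3)·0.6000 - (3)·0.0000) / (9) = 1.3111
  x_3 = (3 - (3)·0.6000 - (-2)·1.3111) / (6) = 0.6370
Iteration 2:
  x_1 = (6 - (-2)·1.3111 - (4)·0.6370) / (10) = 0.6074
  x_2 = (10 - (-3)·0.6074 - (3)·0.6370) / (9) = 1.1012
  x_3 = (3 - (3)·0.6074 - (-2)·1.1012) / (6) = 0.5634
Iteration 3:
  x_1 = (6 - (-2)·1.1012 - (4)·0.5634) / (10) = 0.5949
  x_2 = (10 - (-3)·0.5949 - (3)·0.5634) / (9) = 1.1216
  x_3 = (3 - (3)·0.5949 - (-2)·1.1216) / (6) = 0.5764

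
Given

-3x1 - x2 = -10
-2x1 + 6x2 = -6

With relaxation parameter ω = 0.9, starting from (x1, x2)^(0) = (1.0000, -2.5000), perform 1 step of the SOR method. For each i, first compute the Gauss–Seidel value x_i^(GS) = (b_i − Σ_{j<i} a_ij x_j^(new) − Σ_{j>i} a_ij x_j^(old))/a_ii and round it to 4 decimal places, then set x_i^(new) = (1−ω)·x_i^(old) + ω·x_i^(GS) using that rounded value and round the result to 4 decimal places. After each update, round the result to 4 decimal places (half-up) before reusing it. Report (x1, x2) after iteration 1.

(3.8500, 0.0050)

Iteration 1:
  x1: GS value = (-10 - (-1)·-2.5000) / (-3) = 4.1667;  x1 ← (1−ω)·1.0000 + ω·4.1667 = 3.8500
  x2: GS value = (-6 - (-2)·3.8500) / (6) = 0.2833;  x2 ← (1−ω)·-2.5000 + ω·0.2833 = 0.0050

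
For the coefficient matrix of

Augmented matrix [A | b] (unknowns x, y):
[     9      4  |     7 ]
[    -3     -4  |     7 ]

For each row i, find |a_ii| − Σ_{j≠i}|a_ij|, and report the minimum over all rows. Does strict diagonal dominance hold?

row 1: |9| − (4) = 5
row 2: |-4| − (3) = 1
minimum over rows = 1 → strictly diagonally dominant (convergence guaranteed)

1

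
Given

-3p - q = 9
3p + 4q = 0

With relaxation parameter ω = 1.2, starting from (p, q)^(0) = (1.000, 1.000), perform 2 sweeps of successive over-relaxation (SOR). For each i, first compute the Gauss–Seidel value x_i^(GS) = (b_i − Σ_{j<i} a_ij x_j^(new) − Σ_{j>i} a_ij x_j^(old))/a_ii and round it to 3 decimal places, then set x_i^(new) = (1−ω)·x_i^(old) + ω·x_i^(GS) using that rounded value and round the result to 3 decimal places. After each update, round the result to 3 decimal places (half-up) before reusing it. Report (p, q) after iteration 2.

Iteration 1:
  p: GS value = (9 - (-1)·1.000) / (-3) = -3.333;  p ← (1−ω)·1.000 + ω·-3.333 = -4.200
  q: GS value = (0 - (3)·-4.200) / (4) = 3.150;  q ← (1−ω)·1.000 + ω·3.150 = 3.580
Iteration 2:
  p: GS value = (9 - (-1)·3.580) / (-3) = -4.193;  p ← (1−ω)·-4.200 + ω·-4.193 = -4.192
  q: GS value = (0 - (3)·-4.192) / (4) = 3.144;  q ← (1−ω)·3.580 + ω·3.144 = 3.057

(-4.192, 3.057)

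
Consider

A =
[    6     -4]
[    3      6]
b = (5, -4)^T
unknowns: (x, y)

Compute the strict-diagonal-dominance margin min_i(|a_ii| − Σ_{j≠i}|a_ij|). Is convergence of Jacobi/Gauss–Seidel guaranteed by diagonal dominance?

row 1: |6| − (4) = 2
row 2: |6| − (3) = 3
minimum over rows = 2 → strictly diagonally dominant (convergence guaranteed)

2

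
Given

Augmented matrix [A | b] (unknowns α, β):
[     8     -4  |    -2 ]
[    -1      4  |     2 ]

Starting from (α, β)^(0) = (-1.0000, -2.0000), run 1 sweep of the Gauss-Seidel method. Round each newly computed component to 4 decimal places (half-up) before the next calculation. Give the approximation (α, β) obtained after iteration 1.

Iteration 1:
  α = (-2 - (-4)·-2.0000) / (8) = -1.2500
  β = (2 - (-1)·-1.2500) / (4) = 0.1875

(-1.2500, 0.1875)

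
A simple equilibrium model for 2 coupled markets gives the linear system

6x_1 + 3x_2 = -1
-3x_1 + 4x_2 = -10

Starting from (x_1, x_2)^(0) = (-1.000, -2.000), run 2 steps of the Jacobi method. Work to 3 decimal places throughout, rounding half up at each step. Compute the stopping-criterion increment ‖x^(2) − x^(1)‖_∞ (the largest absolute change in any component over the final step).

Iteration 1:
  x_1 = (-1 - (3)·-2.000) / (6) = 0.833
  x_2 = (-10 - (-3)·-1.000) / (4) = -3.250
Iteration 2:
  x_1 = (-1 - (3)·-3.250) / (6) = 1.458
  x_2 = (-10 - (-3)·0.833) / (4) = -1.875
Change: (0.625, 1.375) → max |·| = 1.375

1.375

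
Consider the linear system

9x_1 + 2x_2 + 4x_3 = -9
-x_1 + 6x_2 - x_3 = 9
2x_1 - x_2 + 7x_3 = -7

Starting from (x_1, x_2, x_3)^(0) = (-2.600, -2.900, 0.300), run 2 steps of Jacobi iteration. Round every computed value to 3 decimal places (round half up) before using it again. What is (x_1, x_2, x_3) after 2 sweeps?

(-0.950, 1.307, -0.701)

Iteration 1:
  x_1 = (-9 - (2)·-2.900 - (4)·0.300) / (9) = -0.489
  x_2 = (9 - (-1)·-2.600 - (-1)·0.300) / (6) = 1.117
  x_3 = (-7 - (2)·-2.600 - (-1)·-2.900) / (7) = -0.671
Iteration 2:
  x_1 = (-9 - (2)·1.117 - (4)·-0.671) / (9) = -0.950
  x_2 = (9 - (-1)·-0.489 - (-1)·-0.671) / (6) = 1.307
  x_3 = (-7 - (2)·-0.489 - (-1)·1.117) / (7) = -0.701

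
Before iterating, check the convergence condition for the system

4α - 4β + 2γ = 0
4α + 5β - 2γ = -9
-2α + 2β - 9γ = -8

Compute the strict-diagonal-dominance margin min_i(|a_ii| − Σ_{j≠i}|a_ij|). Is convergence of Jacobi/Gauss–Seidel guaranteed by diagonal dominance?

-2

row 1: |4| − (4+2) = -2
row 2: |5| − (4+2) = -1
row 3: |-9| − (2+2) = 5
minimum over rows = -2 → not strictly diagonally dominant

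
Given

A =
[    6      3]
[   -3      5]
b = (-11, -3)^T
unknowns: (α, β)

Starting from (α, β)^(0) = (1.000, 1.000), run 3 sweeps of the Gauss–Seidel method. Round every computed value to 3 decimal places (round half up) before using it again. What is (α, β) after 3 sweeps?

(-1.283, -1.370)

Iteration 1:
  α = (-11 - (3)·1.000) / (6) = -2.333
  β = (-3 - (-3)·-2.333) / (5) = -2.000
Iteration 2:
  α = (-11 - (3)·-2.000) / (6) = -0.833
  β = (-3 - (-3)·-0.833) / (5) = -1.100
Iteration 3:
  α = (-11 - (3)·-1.100) / (6) = -1.283
  β = (-3 - (-3)·-1.283) / (5) = -1.370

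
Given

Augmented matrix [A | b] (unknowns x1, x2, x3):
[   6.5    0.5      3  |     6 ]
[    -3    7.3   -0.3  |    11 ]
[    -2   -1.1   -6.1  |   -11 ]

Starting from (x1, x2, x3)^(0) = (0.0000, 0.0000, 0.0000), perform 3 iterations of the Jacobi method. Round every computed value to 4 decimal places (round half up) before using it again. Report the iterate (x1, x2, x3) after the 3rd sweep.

Iteration 1:
  x1 = (6 - (0.5)·0.0000 - (3)·0.0000) / (6.5) = 0.9231
  x2 = (11 - (-3)·0.0000 - (-0.3)·0.0000) / (7.3) = 1.5068
  x3 = (-11 - (-2)·0.0000 - (-1.1)·0.0000) / (-6.1) = 1.8033
Iteration 2:
  x1 = (6 - (0.5)·1.5068 - (3)·1.8033) / (6.5) = -0.0251
  x2 = (11 - (-3)·0.9231 - (-0.3)·1.8033) / (7.3) = 1.9603
  x3 = (-11 - (-2)·0.9231 - (-1.1)·1.5068) / (-6.1) = 1.2289
Iteration 3:
  x1 = (6 - (0.5)·1.9603 - (3)·1.2289) / (6.5) = 0.2051
  x2 = (11 - (-3)·-0.0251 - (-0.3)·1.2289) / (7.3) = 1.5470
  x3 = (-11 - (-2)·-0.0251 - (-1.1)·1.9603) / (-6.1) = 1.4580

(0.2051, 1.5470, 1.4580)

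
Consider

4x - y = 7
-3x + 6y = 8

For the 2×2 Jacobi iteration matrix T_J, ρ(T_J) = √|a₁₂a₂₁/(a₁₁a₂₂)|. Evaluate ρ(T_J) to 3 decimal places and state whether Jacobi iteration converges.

0.354

a₁₂a₂₁/(a₁₁a₂₂) = (-1)·(-3) / ((4)·(6)) = 0.125000
ρ = √|0.125000| = √0.125000 = 0.354
ρ < 1, so Jacobi converges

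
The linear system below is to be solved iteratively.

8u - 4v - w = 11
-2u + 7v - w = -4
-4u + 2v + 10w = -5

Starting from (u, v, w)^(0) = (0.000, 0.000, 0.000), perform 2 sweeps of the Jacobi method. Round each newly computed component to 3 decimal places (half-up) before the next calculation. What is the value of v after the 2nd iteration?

-0.250

Iteration 1:
  u = (11 - (-4)·0.000 - (-1)·0.000) / (8) = 1.375
  v = (-4 - (-2)·0.000 - (-1)·0.000) / (7) = -0.571
  w = (-5 - (-4)·0.000 - (2)·0.000) / (10) = -0.500
Iteration 2:
  u = (11 - (-4)·-0.571 - (-1)·-0.500) / (8) = 1.027
  v = (-4 - (-2)·1.375 - (-1)·-0.500) / (7) = -0.250
  w = (-5 - (-4)·1.375 - (2)·-0.571) / (10) = 0.164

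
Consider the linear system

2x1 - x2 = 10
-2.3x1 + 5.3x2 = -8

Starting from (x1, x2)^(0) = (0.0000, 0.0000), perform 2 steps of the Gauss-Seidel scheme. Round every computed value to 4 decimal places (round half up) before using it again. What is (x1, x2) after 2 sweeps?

Iteration 1:
  x1 = (10 - (-1)·0.0000) / (2) = 5.0000
  x2 = (-8 - (-2.3)·5.0000) / (5.3) = 0.6604
Iteration 2:
  x1 = (10 - (-1)·0.6604) / (2) = 5.3302
  x2 = (-8 - (-2.3)·5.3302) / (5.3) = 0.8037

(5.3302, 0.8037)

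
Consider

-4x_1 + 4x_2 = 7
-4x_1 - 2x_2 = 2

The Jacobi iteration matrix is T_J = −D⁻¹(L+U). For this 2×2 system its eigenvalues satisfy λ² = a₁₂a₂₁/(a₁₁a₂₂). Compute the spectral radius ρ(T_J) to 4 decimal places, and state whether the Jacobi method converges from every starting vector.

1.4142

a₁₂a₂₁/(a₁₁a₂₂) = (4)·(-4) / ((-4)·(-2)) = -2.000000
ρ = √|-2.000000| = √2.000000 = 1.4142
ρ > 1, so Jacobi diverges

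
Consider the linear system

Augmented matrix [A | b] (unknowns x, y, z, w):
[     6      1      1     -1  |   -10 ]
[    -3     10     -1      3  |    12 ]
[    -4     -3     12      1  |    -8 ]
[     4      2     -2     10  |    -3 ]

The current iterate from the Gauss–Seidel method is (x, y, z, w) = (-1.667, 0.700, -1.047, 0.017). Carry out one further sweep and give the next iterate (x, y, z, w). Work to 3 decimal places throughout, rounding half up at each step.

(-1.606, 0.608, -1.051, 0.011)

One sweep:
  x = (-10 - (1)·0.700 - (1)·-1.047 - (-1)·0.017) / (6) = -1.606
  y = (12 - (-3)·-1.606 - (-1)·-1.047 - (3)·0.017) / (10) = 0.608
  z = (-8 - (-4)·-1.606 - (-3)·0.608 - (1)·0.017) / (12) = -1.051
  w = (-3 - (4)·-1.606 - (2)·0.608 - (-2)·-1.051) / (10) = 0.011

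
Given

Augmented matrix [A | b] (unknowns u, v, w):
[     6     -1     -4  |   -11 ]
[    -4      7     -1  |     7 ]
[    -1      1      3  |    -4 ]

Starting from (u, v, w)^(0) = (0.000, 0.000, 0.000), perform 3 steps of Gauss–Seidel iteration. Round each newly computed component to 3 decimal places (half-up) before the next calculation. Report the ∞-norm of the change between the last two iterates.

0.231

Iteration 1:
  u = (-11 - (-1)·0.000 - (-4)·0.000) / (6) = -1.833
  v = (7 - (-4)·-1.833 - (-1)·0.000) / (7) = -0.047
  w = (-4 - (-1)·-1.833 - (1)·-0.047) / (3) = -1.929
Iteration 2:
  u = (-11 - (-1)·-0.047 - (-4)·-1.929) / (6) = -3.127
  v = (7 - (-4)·-3.127 - (-1)·-1.929) / (7) = -1.062
  w = (-4 - (-1)·-3.127 - (1)·-1.062) / (3) = -2.022
Iteration 3:
  u = (-11 - (-1)·-1.062 - (-4)·-2.022) / (6) = -3.358
  v = (7 - (-4)·-3.358 - (-1)·-2.022) / (7) = -1.208
  w = (-4 - (-1)·-3.358 - (1)·-1.208) / (3) = -2.050
Change: (-0.231, -0.146, -0.028) → max |·| = 0.231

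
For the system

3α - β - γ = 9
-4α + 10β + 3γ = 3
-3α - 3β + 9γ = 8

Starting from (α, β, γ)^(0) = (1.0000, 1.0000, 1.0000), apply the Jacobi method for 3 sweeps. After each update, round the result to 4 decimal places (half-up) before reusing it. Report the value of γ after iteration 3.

2.5395

Iteration 1:
  α = (9 - (-1)·1.0000 - (-1)·1.0000) / (3) = 3.6667
  β = (3 - (-4)·1.0000 - (3)·1.0000) / (10) = 0.4000
  γ = (8 - (-3)·1.0000 - (-3)·1.0000) / (9) = 1.5556
Iteration 2:
  α = (9 - (-1)·0.4000 - (-1)·1.5556) / (3) = 3.6519
  β = (3 - (-4)·3.6667 - (3)·1.5556) / (10) = 1.3000
  γ = (8 - (-3)·3.6667 - (-3)·0.4000) / (9) = 2.2445
Iteration 3:
  α = (9 - (-1)·1.3000 - (-1)·2.2445) / (3) = 4.1815
  β = (3 - (-4)·3.6519 - (3)·2.2445) / (10) = 1.0874
  γ = (8 - (-3)·3.6519 - (-3)·1.3000) / (9) = 2.5395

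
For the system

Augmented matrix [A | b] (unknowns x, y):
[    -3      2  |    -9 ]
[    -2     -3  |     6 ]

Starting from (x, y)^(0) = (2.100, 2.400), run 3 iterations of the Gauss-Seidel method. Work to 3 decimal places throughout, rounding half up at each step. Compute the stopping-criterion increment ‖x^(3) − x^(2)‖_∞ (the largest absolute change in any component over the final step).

2.213

Iteration 1:
  x = (-9 - (2)·2.400) / (-3) = 4.600
  y = (6 - (-2)·4.600) / (-3) = -5.067
Iteration 2:
  x = (-9 - (2)·-5.067) / (-3) = -0.378
  y = (6 - (-2)·-0.378) / (-3) = -1.748
Iteration 3:
  x = (-9 - (2)·-1.748) / (-3) = 1.835
  y = (6 - (-2)·1.835) / (-3) = -3.223
Change: (2.213, -1.475) → max |·| = 2.213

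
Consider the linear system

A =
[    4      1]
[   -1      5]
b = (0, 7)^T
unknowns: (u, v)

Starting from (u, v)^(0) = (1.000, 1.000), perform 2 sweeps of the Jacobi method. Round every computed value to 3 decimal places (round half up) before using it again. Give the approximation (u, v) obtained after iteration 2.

(-0.400, 1.350)

Iteration 1:
  u = (0 - (1)·1.000) / (4) = -0.250
  v = (7 - (-1)·1.000) / (5) = 1.600
Iteration 2:
  u = (0 - (1)·1.600) / (4) = -0.400
  v = (7 - (-1)·-0.250) / (5) = 1.350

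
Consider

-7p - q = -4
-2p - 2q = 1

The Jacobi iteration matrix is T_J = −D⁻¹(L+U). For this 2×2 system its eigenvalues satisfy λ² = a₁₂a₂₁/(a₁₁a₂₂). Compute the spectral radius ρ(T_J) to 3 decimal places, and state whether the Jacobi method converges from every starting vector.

0.378

a₁₂a₂₁/(a₁₁a₂₂) = (-1)·(-2) / ((-7)·(-2)) = 0.142857
ρ = √|0.142857| = √0.142857 = 0.378
ρ < 1, so Jacobi converges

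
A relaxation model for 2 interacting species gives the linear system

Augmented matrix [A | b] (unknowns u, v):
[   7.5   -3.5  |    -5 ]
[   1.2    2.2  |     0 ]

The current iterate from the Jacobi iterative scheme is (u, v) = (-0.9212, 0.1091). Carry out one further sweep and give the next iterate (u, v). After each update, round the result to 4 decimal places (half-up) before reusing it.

One sweep:
  u = (-5 - (-3.5)·0.1091) / (7.5) = -0.6158
  v = (0 - (1.2)·-0.9212) / (2.2) = 0.5025

(-0.6158, 0.5025)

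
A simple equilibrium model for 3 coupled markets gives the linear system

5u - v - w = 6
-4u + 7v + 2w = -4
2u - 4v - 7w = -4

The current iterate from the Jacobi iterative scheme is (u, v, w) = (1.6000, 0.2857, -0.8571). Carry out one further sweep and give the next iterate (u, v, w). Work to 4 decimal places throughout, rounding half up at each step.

(1.0857, 0.5877, 0.8653)

One sweep:
  u = (6 - (-1)·0.2857 - (-1)·-0.8571) / (5) = 1.0857
  v = (-4 - (-4)·1.6000 - (2)·-0.8571) / (7) = 0.5877
  w = (-4 - (2)·1.6000 - (-4)·0.2857) / (-7) = 0.8653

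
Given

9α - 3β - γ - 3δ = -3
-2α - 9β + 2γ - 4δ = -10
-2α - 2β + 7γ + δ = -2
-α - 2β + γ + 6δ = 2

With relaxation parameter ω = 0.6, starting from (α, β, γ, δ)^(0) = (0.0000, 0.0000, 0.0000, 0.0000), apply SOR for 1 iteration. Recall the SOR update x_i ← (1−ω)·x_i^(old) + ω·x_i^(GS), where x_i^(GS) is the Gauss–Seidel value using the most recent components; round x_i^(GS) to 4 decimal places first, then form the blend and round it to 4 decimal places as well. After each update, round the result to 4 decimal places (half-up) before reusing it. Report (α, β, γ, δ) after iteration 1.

Iteration 1:
  α: GS value = (-3 - (-3)·0.0000 - (-1)·0.0000 - (-3)·0.0000) / (9) = -0.3333;  α ← (1−ω)·0.0000 + ω·-0.3333 = -0.2000
  β: GS value = (-10 - (-2)·-0.2000 - (2)·0.0000 - (-4)·0.0000) / (-9) = 1.1556;  β ← (1−ω)·0.0000 + ω·1.1556 = 0.6934
  γ: GS value = (-2 - (-2)·-0.2000 - (-2)·0.6934 - (1)·0.0000) / (7) = -0.1447;  γ ← (1−ω)·0.0000 + ω·-0.1447 = -0.0868
  δ: GS value = (2 - (-1)·-0.2000 - (-2)·0.6934 - (1)·-0.0868) / (6) = 0.5456;  δ ← (1−ω)·0.0000 + ω·0.5456 = 0.3274

(-0.2000, 0.6934, -0.0868, 0.3274)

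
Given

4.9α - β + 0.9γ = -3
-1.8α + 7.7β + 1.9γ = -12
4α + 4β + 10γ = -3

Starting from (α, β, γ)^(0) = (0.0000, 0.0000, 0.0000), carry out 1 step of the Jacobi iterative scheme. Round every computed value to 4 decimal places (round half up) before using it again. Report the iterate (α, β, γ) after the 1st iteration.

Iteration 1:
  α = (-3 - (-1)·0.0000 - (0.9)·0.0000) / (4.9) = -0.6122
  β = (-12 - (-1.8)·0.0000 - (1.9)·0.0000) / (7.7) = -1.5584
  γ = (-3 - (4)·0.0000 - (4)·0.0000) / (10) = -0.3000

(-0.6122, -1.5584, -0.3000)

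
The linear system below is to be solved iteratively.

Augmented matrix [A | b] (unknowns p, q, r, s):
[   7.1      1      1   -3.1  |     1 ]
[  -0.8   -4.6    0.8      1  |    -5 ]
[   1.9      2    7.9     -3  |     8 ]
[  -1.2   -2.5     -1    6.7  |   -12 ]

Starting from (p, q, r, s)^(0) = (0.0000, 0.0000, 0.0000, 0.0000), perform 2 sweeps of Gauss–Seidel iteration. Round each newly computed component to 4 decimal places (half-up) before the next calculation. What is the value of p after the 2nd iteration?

Iteration 1:
  p = (1 - (1)·0.0000 - (1)·0.0000 - (-3.1)·0.0000) / (7.1) = 0.1408
  q = (-5 - (-0.8)·0.1408 - (0.8)·0.0000 - (1)·0.0000) / (-4.6) = 1.0625
  r = (8 - (1.9)·0.1408 - (2)·1.0625 - (-3)·0.0000) / (7.9) = 0.7098
  s = (-12 - (-1.2)·0.1408 - (-2.5)·1.0625 - (-1)·0.7098) / (6.7) = -1.2634
Iteration 2:
  p = (1 - (1)·1.0625 - (1)·0.7098 - (-3.1)·-1.2634) / (7.1) = -0.6604
  q = (-5 - (-0.8)·-0.6604 - (0.8)·0.7098 - (1)·-1.2634) / (-4.6) = 1.0506
  r = (8 - (1.9)·-0.6604 - (2)·1.0506 - (-3)·-1.2634) / (7.9) = 0.4257
  s = (-12 - (-1.2)·-0.6604 - (-2.5)·1.0506 - (-1)·0.4257) / (6.7) = -1.4538

-0.6604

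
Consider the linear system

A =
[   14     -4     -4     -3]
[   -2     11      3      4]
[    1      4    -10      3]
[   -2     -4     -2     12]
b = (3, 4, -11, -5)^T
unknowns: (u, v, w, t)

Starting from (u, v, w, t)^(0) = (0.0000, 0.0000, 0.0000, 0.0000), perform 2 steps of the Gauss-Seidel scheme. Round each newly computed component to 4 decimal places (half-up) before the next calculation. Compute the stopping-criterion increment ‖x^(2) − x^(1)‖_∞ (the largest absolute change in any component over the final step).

Iteration 1:
  u = (3 - (-4)·0.0000 - (-4)·0.0000 - (-3)·0.0000) / (14) = 0.2143
  v = (4 - (-2)·0.2143 - (3)·0.0000 - (4)·0.0000) / (11) = 0.4026
  w = (-11 - (1)·0.2143 - (4)·0.4026 - (3)·0.0000) / (-10) = 1.2825
  t = (-5 - (-2)·0.2143 - (-4)·0.4026 - (-2)·1.2825) / (12) = -0.0330
Iteration 2:
  u = (3 - (-4)·0.4026 - (-4)·1.2825 - (-3)·-0.0330) / (14) = 0.6887
  v = (4 - (-2)·0.6887 - (3)·1.2825 - (4)·-0.0330) / (11) = 0.1511
  w = (-11 - (1)·0.6887 - (4)·0.1511 - (3)·-0.0330) / (-10) = 1.2194
  t = (-5 - (-2)·0.6887 - (-4)·0.1511 - (-2)·1.2194) / (12) = -0.0483
Change: (0.4744, -0.2515, -0.0631, -0.0153) → max |·| = 0.4744

0.4744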